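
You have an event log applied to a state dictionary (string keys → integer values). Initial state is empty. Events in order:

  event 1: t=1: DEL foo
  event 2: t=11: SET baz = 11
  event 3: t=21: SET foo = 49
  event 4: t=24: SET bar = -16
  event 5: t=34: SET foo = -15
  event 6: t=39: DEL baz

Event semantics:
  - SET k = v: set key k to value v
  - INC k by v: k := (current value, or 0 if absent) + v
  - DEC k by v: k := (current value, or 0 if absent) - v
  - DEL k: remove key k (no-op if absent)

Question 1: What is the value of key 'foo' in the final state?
Track key 'foo' through all 6 events:
  event 1 (t=1: DEL foo): foo (absent) -> (absent)
  event 2 (t=11: SET baz = 11): foo unchanged
  event 3 (t=21: SET foo = 49): foo (absent) -> 49
  event 4 (t=24: SET bar = -16): foo unchanged
  event 5 (t=34: SET foo = -15): foo 49 -> -15
  event 6 (t=39: DEL baz): foo unchanged
Final: foo = -15

Answer: -15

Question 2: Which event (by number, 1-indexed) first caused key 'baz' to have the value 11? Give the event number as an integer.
Answer: 2

Derivation:
Looking for first event where baz becomes 11:
  event 2: baz (absent) -> 11  <-- first match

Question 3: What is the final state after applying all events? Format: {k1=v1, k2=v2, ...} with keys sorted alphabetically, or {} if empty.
  after event 1 (t=1: DEL foo): {}
  after event 2 (t=11: SET baz = 11): {baz=11}
  after event 3 (t=21: SET foo = 49): {baz=11, foo=49}
  after event 4 (t=24: SET bar = -16): {bar=-16, baz=11, foo=49}
  after event 5 (t=34: SET foo = -15): {bar=-16, baz=11, foo=-15}
  after event 6 (t=39: DEL baz): {bar=-16, foo=-15}

Answer: {bar=-16, foo=-15}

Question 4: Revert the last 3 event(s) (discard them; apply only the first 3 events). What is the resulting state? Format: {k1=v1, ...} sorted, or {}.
Keep first 3 events (discard last 3):
  after event 1 (t=1: DEL foo): {}
  after event 2 (t=11: SET baz = 11): {baz=11}
  after event 3 (t=21: SET foo = 49): {baz=11, foo=49}

Answer: {baz=11, foo=49}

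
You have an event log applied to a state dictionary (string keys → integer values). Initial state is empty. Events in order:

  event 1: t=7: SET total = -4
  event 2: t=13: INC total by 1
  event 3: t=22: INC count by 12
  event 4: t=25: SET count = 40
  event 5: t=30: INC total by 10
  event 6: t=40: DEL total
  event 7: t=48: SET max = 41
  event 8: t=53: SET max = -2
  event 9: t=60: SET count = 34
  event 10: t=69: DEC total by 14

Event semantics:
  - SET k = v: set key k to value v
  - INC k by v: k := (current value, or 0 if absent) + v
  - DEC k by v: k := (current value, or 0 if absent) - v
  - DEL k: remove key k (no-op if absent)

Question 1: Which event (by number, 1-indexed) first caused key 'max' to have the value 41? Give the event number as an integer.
Answer: 7

Derivation:
Looking for first event where max becomes 41:
  event 7: max (absent) -> 41  <-- first match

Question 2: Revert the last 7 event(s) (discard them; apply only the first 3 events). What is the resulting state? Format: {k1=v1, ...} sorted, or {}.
Keep first 3 events (discard last 7):
  after event 1 (t=7: SET total = -4): {total=-4}
  after event 2 (t=13: INC total by 1): {total=-3}
  after event 3 (t=22: INC count by 12): {count=12, total=-3}

Answer: {count=12, total=-3}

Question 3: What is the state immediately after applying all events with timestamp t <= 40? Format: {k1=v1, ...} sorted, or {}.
Answer: {count=40}

Derivation:
Apply events with t <= 40 (6 events):
  after event 1 (t=7: SET total = -4): {total=-4}
  after event 2 (t=13: INC total by 1): {total=-3}
  after event 3 (t=22: INC count by 12): {count=12, total=-3}
  after event 4 (t=25: SET count = 40): {count=40, total=-3}
  after event 5 (t=30: INC total by 10): {count=40, total=7}
  after event 6 (t=40: DEL total): {count=40}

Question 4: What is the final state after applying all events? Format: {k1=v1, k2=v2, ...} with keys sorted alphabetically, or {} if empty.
Answer: {count=34, max=-2, total=-14}

Derivation:
  after event 1 (t=7: SET total = -4): {total=-4}
  after event 2 (t=13: INC total by 1): {total=-3}
  after event 3 (t=22: INC count by 12): {count=12, total=-3}
  after event 4 (t=25: SET count = 40): {count=40, total=-3}
  after event 5 (t=30: INC total by 10): {count=40, total=7}
  after event 6 (t=40: DEL total): {count=40}
  after event 7 (t=48: SET max = 41): {count=40, max=41}
  after event 8 (t=53: SET max = -2): {count=40, max=-2}
  after event 9 (t=60: SET count = 34): {count=34, max=-2}
  after event 10 (t=69: DEC total by 14): {count=34, max=-2, total=-14}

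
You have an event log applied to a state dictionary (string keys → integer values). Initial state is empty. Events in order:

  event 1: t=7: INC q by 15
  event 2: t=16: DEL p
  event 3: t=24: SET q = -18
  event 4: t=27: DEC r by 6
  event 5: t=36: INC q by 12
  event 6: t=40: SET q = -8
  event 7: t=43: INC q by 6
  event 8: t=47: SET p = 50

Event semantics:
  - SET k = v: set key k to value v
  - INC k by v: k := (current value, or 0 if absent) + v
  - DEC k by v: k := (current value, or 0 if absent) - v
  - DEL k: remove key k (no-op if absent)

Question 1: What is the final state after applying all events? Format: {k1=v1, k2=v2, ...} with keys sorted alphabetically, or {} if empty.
Answer: {p=50, q=-2, r=-6}

Derivation:
  after event 1 (t=7: INC q by 15): {q=15}
  after event 2 (t=16: DEL p): {q=15}
  after event 3 (t=24: SET q = -18): {q=-18}
  after event 4 (t=27: DEC r by 6): {q=-18, r=-6}
  after event 5 (t=36: INC q by 12): {q=-6, r=-6}
  after event 6 (t=40: SET q = -8): {q=-8, r=-6}
  after event 7 (t=43: INC q by 6): {q=-2, r=-6}
  after event 8 (t=47: SET p = 50): {p=50, q=-2, r=-6}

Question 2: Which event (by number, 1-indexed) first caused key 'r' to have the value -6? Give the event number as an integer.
Looking for first event where r becomes -6:
  event 4: r (absent) -> -6  <-- first match

Answer: 4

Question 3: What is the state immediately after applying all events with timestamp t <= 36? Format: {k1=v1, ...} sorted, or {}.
Answer: {q=-6, r=-6}

Derivation:
Apply events with t <= 36 (5 events):
  after event 1 (t=7: INC q by 15): {q=15}
  after event 2 (t=16: DEL p): {q=15}
  after event 3 (t=24: SET q = -18): {q=-18}
  after event 4 (t=27: DEC r by 6): {q=-18, r=-6}
  after event 5 (t=36: INC q by 12): {q=-6, r=-6}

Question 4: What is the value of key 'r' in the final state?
Answer: -6

Derivation:
Track key 'r' through all 8 events:
  event 1 (t=7: INC q by 15): r unchanged
  event 2 (t=16: DEL p): r unchanged
  event 3 (t=24: SET q = -18): r unchanged
  event 4 (t=27: DEC r by 6): r (absent) -> -6
  event 5 (t=36: INC q by 12): r unchanged
  event 6 (t=40: SET q = -8): r unchanged
  event 7 (t=43: INC q by 6): r unchanged
  event 8 (t=47: SET p = 50): r unchanged
Final: r = -6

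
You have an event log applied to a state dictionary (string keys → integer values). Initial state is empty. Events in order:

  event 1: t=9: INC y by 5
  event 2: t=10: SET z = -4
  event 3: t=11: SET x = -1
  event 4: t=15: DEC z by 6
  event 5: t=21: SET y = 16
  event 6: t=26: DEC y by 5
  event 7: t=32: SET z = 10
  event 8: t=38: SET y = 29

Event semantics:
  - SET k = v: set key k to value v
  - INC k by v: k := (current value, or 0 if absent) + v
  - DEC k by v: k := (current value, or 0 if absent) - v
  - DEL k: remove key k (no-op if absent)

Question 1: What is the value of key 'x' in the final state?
Answer: -1

Derivation:
Track key 'x' through all 8 events:
  event 1 (t=9: INC y by 5): x unchanged
  event 2 (t=10: SET z = -4): x unchanged
  event 3 (t=11: SET x = -1): x (absent) -> -1
  event 4 (t=15: DEC z by 6): x unchanged
  event 5 (t=21: SET y = 16): x unchanged
  event 6 (t=26: DEC y by 5): x unchanged
  event 7 (t=32: SET z = 10): x unchanged
  event 8 (t=38: SET y = 29): x unchanged
Final: x = -1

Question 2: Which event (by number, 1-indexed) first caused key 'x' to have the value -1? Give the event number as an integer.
Looking for first event where x becomes -1:
  event 3: x (absent) -> -1  <-- first match

Answer: 3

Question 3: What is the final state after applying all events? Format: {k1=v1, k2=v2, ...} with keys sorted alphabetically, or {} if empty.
Answer: {x=-1, y=29, z=10}

Derivation:
  after event 1 (t=9: INC y by 5): {y=5}
  after event 2 (t=10: SET z = -4): {y=5, z=-4}
  after event 3 (t=11: SET x = -1): {x=-1, y=5, z=-4}
  after event 4 (t=15: DEC z by 6): {x=-1, y=5, z=-10}
  after event 5 (t=21: SET y = 16): {x=-1, y=16, z=-10}
  after event 6 (t=26: DEC y by 5): {x=-1, y=11, z=-10}
  after event 7 (t=32: SET z = 10): {x=-1, y=11, z=10}
  after event 8 (t=38: SET y = 29): {x=-1, y=29, z=10}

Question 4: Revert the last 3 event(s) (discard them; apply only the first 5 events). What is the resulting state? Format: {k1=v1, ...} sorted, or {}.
Answer: {x=-1, y=16, z=-10}

Derivation:
Keep first 5 events (discard last 3):
  after event 1 (t=9: INC y by 5): {y=5}
  after event 2 (t=10: SET z = -4): {y=5, z=-4}
  after event 3 (t=11: SET x = -1): {x=-1, y=5, z=-4}
  after event 4 (t=15: DEC z by 6): {x=-1, y=5, z=-10}
  after event 5 (t=21: SET y = 16): {x=-1, y=16, z=-10}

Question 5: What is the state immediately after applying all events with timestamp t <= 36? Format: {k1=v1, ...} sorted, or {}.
Answer: {x=-1, y=11, z=10}

Derivation:
Apply events with t <= 36 (7 events):
  after event 1 (t=9: INC y by 5): {y=5}
  after event 2 (t=10: SET z = -4): {y=5, z=-4}
  after event 3 (t=11: SET x = -1): {x=-1, y=5, z=-4}
  after event 4 (t=15: DEC z by 6): {x=-1, y=5, z=-10}
  after event 5 (t=21: SET y = 16): {x=-1, y=16, z=-10}
  after event 6 (t=26: DEC y by 5): {x=-1, y=11, z=-10}
  after event 7 (t=32: SET z = 10): {x=-1, y=11, z=10}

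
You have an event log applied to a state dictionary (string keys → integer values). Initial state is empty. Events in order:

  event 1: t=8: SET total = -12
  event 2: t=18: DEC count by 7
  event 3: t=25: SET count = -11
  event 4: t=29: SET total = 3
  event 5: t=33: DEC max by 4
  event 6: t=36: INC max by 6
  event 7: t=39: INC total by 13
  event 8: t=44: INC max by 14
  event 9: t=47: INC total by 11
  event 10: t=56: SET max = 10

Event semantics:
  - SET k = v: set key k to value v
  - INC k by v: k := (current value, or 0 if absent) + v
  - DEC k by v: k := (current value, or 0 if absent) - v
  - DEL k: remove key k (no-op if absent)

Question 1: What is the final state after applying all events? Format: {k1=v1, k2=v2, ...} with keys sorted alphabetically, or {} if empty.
  after event 1 (t=8: SET total = -12): {total=-12}
  after event 2 (t=18: DEC count by 7): {count=-7, total=-12}
  after event 3 (t=25: SET count = -11): {count=-11, total=-12}
  after event 4 (t=29: SET total = 3): {count=-11, total=3}
  after event 5 (t=33: DEC max by 4): {count=-11, max=-4, total=3}
  after event 6 (t=36: INC max by 6): {count=-11, max=2, total=3}
  after event 7 (t=39: INC total by 13): {count=-11, max=2, total=16}
  after event 8 (t=44: INC max by 14): {count=-11, max=16, total=16}
  after event 9 (t=47: INC total by 11): {count=-11, max=16, total=27}
  after event 10 (t=56: SET max = 10): {count=-11, max=10, total=27}

Answer: {count=-11, max=10, total=27}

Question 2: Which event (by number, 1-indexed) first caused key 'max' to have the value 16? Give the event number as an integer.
Looking for first event where max becomes 16:
  event 5: max = -4
  event 6: max = 2
  event 7: max = 2
  event 8: max 2 -> 16  <-- first match

Answer: 8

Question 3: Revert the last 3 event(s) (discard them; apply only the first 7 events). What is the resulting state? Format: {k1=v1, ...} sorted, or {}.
Answer: {count=-11, max=2, total=16}

Derivation:
Keep first 7 events (discard last 3):
  after event 1 (t=8: SET total = -12): {total=-12}
  after event 2 (t=18: DEC count by 7): {count=-7, total=-12}
  after event 3 (t=25: SET count = -11): {count=-11, total=-12}
  after event 4 (t=29: SET total = 3): {count=-11, total=3}
  after event 5 (t=33: DEC max by 4): {count=-11, max=-4, total=3}
  after event 6 (t=36: INC max by 6): {count=-11, max=2, total=3}
  after event 7 (t=39: INC total by 13): {count=-11, max=2, total=16}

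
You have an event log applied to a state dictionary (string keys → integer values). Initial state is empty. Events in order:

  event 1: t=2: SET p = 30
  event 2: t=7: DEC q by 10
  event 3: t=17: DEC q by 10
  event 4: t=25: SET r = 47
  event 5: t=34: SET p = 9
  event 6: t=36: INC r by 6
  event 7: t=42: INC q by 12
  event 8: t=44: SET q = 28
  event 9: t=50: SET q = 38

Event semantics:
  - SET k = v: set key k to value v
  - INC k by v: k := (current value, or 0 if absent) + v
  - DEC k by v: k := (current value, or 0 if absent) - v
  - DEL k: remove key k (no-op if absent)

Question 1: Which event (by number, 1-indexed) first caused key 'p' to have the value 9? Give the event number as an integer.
Looking for first event where p becomes 9:
  event 1: p = 30
  event 2: p = 30
  event 3: p = 30
  event 4: p = 30
  event 5: p 30 -> 9  <-- first match

Answer: 5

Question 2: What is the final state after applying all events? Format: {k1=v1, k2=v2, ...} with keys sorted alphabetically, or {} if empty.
  after event 1 (t=2: SET p = 30): {p=30}
  after event 2 (t=7: DEC q by 10): {p=30, q=-10}
  after event 3 (t=17: DEC q by 10): {p=30, q=-20}
  after event 4 (t=25: SET r = 47): {p=30, q=-20, r=47}
  after event 5 (t=34: SET p = 9): {p=9, q=-20, r=47}
  after event 6 (t=36: INC r by 6): {p=9, q=-20, r=53}
  after event 7 (t=42: INC q by 12): {p=9, q=-8, r=53}
  after event 8 (t=44: SET q = 28): {p=9, q=28, r=53}
  after event 9 (t=50: SET q = 38): {p=9, q=38, r=53}

Answer: {p=9, q=38, r=53}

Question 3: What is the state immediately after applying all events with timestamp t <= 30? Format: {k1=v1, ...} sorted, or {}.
Answer: {p=30, q=-20, r=47}

Derivation:
Apply events with t <= 30 (4 events):
  after event 1 (t=2: SET p = 30): {p=30}
  after event 2 (t=7: DEC q by 10): {p=30, q=-10}
  after event 3 (t=17: DEC q by 10): {p=30, q=-20}
  after event 4 (t=25: SET r = 47): {p=30, q=-20, r=47}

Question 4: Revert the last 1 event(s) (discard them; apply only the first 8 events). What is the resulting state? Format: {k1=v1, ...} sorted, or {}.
Answer: {p=9, q=28, r=53}

Derivation:
Keep first 8 events (discard last 1):
  after event 1 (t=2: SET p = 30): {p=30}
  after event 2 (t=7: DEC q by 10): {p=30, q=-10}
  after event 3 (t=17: DEC q by 10): {p=30, q=-20}
  after event 4 (t=25: SET r = 47): {p=30, q=-20, r=47}
  after event 5 (t=34: SET p = 9): {p=9, q=-20, r=47}
  after event 6 (t=36: INC r by 6): {p=9, q=-20, r=53}
  after event 7 (t=42: INC q by 12): {p=9, q=-8, r=53}
  after event 8 (t=44: SET q = 28): {p=9, q=28, r=53}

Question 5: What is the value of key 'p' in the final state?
Answer: 9

Derivation:
Track key 'p' through all 9 events:
  event 1 (t=2: SET p = 30): p (absent) -> 30
  event 2 (t=7: DEC q by 10): p unchanged
  event 3 (t=17: DEC q by 10): p unchanged
  event 4 (t=25: SET r = 47): p unchanged
  event 5 (t=34: SET p = 9): p 30 -> 9
  event 6 (t=36: INC r by 6): p unchanged
  event 7 (t=42: INC q by 12): p unchanged
  event 8 (t=44: SET q = 28): p unchanged
  event 9 (t=50: SET q = 38): p unchanged
Final: p = 9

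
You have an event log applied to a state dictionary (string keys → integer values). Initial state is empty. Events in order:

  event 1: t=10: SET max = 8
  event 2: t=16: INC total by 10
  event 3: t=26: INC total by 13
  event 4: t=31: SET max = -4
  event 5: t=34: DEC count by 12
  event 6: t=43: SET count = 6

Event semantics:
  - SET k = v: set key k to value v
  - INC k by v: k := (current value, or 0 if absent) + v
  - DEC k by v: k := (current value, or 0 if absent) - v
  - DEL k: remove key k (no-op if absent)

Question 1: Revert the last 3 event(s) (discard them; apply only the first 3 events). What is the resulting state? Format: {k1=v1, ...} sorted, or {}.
Keep first 3 events (discard last 3):
  after event 1 (t=10: SET max = 8): {max=8}
  after event 2 (t=16: INC total by 10): {max=8, total=10}
  after event 3 (t=26: INC total by 13): {max=8, total=23}

Answer: {max=8, total=23}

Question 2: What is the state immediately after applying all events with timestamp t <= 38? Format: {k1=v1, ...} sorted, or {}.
Answer: {count=-12, max=-4, total=23}

Derivation:
Apply events with t <= 38 (5 events):
  after event 1 (t=10: SET max = 8): {max=8}
  after event 2 (t=16: INC total by 10): {max=8, total=10}
  after event 3 (t=26: INC total by 13): {max=8, total=23}
  after event 4 (t=31: SET max = -4): {max=-4, total=23}
  after event 5 (t=34: DEC count by 12): {count=-12, max=-4, total=23}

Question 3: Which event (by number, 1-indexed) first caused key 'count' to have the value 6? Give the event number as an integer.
Answer: 6

Derivation:
Looking for first event where count becomes 6:
  event 5: count = -12
  event 6: count -12 -> 6  <-- first match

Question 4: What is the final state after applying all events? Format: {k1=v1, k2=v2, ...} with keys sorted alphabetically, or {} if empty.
  after event 1 (t=10: SET max = 8): {max=8}
  after event 2 (t=16: INC total by 10): {max=8, total=10}
  after event 3 (t=26: INC total by 13): {max=8, total=23}
  after event 4 (t=31: SET max = -4): {max=-4, total=23}
  after event 5 (t=34: DEC count by 12): {count=-12, max=-4, total=23}
  after event 6 (t=43: SET count = 6): {count=6, max=-4, total=23}

Answer: {count=6, max=-4, total=23}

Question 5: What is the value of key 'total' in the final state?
Answer: 23

Derivation:
Track key 'total' through all 6 events:
  event 1 (t=10: SET max = 8): total unchanged
  event 2 (t=16: INC total by 10): total (absent) -> 10
  event 3 (t=26: INC total by 13): total 10 -> 23
  event 4 (t=31: SET max = -4): total unchanged
  event 5 (t=34: DEC count by 12): total unchanged
  event 6 (t=43: SET count = 6): total unchanged
Final: total = 23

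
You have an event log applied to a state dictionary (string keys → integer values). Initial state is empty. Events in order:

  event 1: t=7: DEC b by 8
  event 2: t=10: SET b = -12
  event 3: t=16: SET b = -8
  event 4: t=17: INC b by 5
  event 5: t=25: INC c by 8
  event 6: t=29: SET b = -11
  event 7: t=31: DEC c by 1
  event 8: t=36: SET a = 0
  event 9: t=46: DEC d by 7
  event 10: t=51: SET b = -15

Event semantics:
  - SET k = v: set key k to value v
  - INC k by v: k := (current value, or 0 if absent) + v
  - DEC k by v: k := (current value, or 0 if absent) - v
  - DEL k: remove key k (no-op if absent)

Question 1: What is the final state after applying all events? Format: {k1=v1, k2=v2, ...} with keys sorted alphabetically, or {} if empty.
Answer: {a=0, b=-15, c=7, d=-7}

Derivation:
  after event 1 (t=7: DEC b by 8): {b=-8}
  after event 2 (t=10: SET b = -12): {b=-12}
  after event 3 (t=16: SET b = -8): {b=-8}
  after event 4 (t=17: INC b by 5): {b=-3}
  after event 5 (t=25: INC c by 8): {b=-3, c=8}
  after event 6 (t=29: SET b = -11): {b=-11, c=8}
  after event 7 (t=31: DEC c by 1): {b=-11, c=7}
  after event 8 (t=36: SET a = 0): {a=0, b=-11, c=7}
  after event 9 (t=46: DEC d by 7): {a=0, b=-11, c=7, d=-7}
  after event 10 (t=51: SET b = -15): {a=0, b=-15, c=7, d=-7}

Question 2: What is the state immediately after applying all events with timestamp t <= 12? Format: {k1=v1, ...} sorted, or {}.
Answer: {b=-12}

Derivation:
Apply events with t <= 12 (2 events):
  after event 1 (t=7: DEC b by 8): {b=-8}
  after event 2 (t=10: SET b = -12): {b=-12}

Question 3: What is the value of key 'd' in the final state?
Track key 'd' through all 10 events:
  event 1 (t=7: DEC b by 8): d unchanged
  event 2 (t=10: SET b = -12): d unchanged
  event 3 (t=16: SET b = -8): d unchanged
  event 4 (t=17: INC b by 5): d unchanged
  event 5 (t=25: INC c by 8): d unchanged
  event 6 (t=29: SET b = -11): d unchanged
  event 7 (t=31: DEC c by 1): d unchanged
  event 8 (t=36: SET a = 0): d unchanged
  event 9 (t=46: DEC d by 7): d (absent) -> -7
  event 10 (t=51: SET b = -15): d unchanged
Final: d = -7

Answer: -7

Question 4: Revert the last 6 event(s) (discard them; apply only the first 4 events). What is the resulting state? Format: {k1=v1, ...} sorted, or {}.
Keep first 4 events (discard last 6):
  after event 1 (t=7: DEC b by 8): {b=-8}
  after event 2 (t=10: SET b = -12): {b=-12}
  after event 3 (t=16: SET b = -8): {b=-8}
  after event 4 (t=17: INC b by 5): {b=-3}

Answer: {b=-3}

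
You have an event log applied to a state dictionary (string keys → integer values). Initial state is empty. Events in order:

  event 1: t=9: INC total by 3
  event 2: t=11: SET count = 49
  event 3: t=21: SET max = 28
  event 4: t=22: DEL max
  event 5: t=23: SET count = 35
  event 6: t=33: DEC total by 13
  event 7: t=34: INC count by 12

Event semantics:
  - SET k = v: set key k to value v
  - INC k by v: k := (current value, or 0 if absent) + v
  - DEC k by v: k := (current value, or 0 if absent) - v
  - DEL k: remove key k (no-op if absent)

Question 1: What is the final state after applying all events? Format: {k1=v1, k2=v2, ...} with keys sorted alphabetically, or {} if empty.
  after event 1 (t=9: INC total by 3): {total=3}
  after event 2 (t=11: SET count = 49): {count=49, total=3}
  after event 3 (t=21: SET max = 28): {count=49, max=28, total=3}
  after event 4 (t=22: DEL max): {count=49, total=3}
  after event 5 (t=23: SET count = 35): {count=35, total=3}
  after event 6 (t=33: DEC total by 13): {count=35, total=-10}
  after event 7 (t=34: INC count by 12): {count=47, total=-10}

Answer: {count=47, total=-10}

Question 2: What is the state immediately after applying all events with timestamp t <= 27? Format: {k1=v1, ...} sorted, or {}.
Apply events with t <= 27 (5 events):
  after event 1 (t=9: INC total by 3): {total=3}
  after event 2 (t=11: SET count = 49): {count=49, total=3}
  after event 3 (t=21: SET max = 28): {count=49, max=28, total=3}
  after event 4 (t=22: DEL max): {count=49, total=3}
  after event 5 (t=23: SET count = 35): {count=35, total=3}

Answer: {count=35, total=3}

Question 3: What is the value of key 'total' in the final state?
Answer: -10

Derivation:
Track key 'total' through all 7 events:
  event 1 (t=9: INC total by 3): total (absent) -> 3
  event 2 (t=11: SET count = 49): total unchanged
  event 3 (t=21: SET max = 28): total unchanged
  event 4 (t=22: DEL max): total unchanged
  event 5 (t=23: SET count = 35): total unchanged
  event 6 (t=33: DEC total by 13): total 3 -> -10
  event 7 (t=34: INC count by 12): total unchanged
Final: total = -10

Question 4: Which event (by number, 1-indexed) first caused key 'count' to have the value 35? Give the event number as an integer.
Looking for first event where count becomes 35:
  event 2: count = 49
  event 3: count = 49
  event 4: count = 49
  event 5: count 49 -> 35  <-- first match

Answer: 5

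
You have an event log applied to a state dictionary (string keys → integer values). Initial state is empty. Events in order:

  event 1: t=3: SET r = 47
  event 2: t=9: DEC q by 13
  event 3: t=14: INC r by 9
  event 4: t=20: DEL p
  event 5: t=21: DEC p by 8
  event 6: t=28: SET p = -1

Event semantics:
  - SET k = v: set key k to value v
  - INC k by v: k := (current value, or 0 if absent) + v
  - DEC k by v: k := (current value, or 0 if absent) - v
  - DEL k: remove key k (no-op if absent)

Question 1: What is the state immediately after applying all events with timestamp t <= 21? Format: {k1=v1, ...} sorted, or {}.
Answer: {p=-8, q=-13, r=56}

Derivation:
Apply events with t <= 21 (5 events):
  after event 1 (t=3: SET r = 47): {r=47}
  after event 2 (t=9: DEC q by 13): {q=-13, r=47}
  after event 3 (t=14: INC r by 9): {q=-13, r=56}
  after event 4 (t=20: DEL p): {q=-13, r=56}
  after event 5 (t=21: DEC p by 8): {p=-8, q=-13, r=56}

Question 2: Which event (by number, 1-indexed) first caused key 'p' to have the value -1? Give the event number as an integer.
Answer: 6

Derivation:
Looking for first event where p becomes -1:
  event 5: p = -8
  event 6: p -8 -> -1  <-- first match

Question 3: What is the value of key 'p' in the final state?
Answer: -1

Derivation:
Track key 'p' through all 6 events:
  event 1 (t=3: SET r = 47): p unchanged
  event 2 (t=9: DEC q by 13): p unchanged
  event 3 (t=14: INC r by 9): p unchanged
  event 4 (t=20: DEL p): p (absent) -> (absent)
  event 5 (t=21: DEC p by 8): p (absent) -> -8
  event 6 (t=28: SET p = -1): p -8 -> -1
Final: p = -1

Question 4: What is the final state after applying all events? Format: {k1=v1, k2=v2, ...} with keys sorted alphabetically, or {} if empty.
  after event 1 (t=3: SET r = 47): {r=47}
  after event 2 (t=9: DEC q by 13): {q=-13, r=47}
  after event 3 (t=14: INC r by 9): {q=-13, r=56}
  after event 4 (t=20: DEL p): {q=-13, r=56}
  after event 5 (t=21: DEC p by 8): {p=-8, q=-13, r=56}
  after event 6 (t=28: SET p = -1): {p=-1, q=-13, r=56}

Answer: {p=-1, q=-13, r=56}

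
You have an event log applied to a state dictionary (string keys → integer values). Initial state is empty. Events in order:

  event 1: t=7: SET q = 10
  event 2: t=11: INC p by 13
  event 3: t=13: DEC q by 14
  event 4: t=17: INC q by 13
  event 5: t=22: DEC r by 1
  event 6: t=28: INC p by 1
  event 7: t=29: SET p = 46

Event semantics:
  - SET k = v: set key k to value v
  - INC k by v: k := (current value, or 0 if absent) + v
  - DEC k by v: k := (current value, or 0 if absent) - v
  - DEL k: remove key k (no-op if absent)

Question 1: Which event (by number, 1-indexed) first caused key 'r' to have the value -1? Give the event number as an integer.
Answer: 5

Derivation:
Looking for first event where r becomes -1:
  event 5: r (absent) -> -1  <-- first match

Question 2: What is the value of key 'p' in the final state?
Answer: 46

Derivation:
Track key 'p' through all 7 events:
  event 1 (t=7: SET q = 10): p unchanged
  event 2 (t=11: INC p by 13): p (absent) -> 13
  event 3 (t=13: DEC q by 14): p unchanged
  event 4 (t=17: INC q by 13): p unchanged
  event 5 (t=22: DEC r by 1): p unchanged
  event 6 (t=28: INC p by 1): p 13 -> 14
  event 7 (t=29: SET p = 46): p 14 -> 46
Final: p = 46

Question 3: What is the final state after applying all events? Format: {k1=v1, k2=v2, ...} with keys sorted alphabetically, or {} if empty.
  after event 1 (t=7: SET q = 10): {q=10}
  after event 2 (t=11: INC p by 13): {p=13, q=10}
  after event 3 (t=13: DEC q by 14): {p=13, q=-4}
  after event 4 (t=17: INC q by 13): {p=13, q=9}
  after event 5 (t=22: DEC r by 1): {p=13, q=9, r=-1}
  after event 6 (t=28: INC p by 1): {p=14, q=9, r=-1}
  after event 7 (t=29: SET p = 46): {p=46, q=9, r=-1}

Answer: {p=46, q=9, r=-1}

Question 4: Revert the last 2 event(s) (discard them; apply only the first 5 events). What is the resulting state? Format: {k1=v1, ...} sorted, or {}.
Answer: {p=13, q=9, r=-1}

Derivation:
Keep first 5 events (discard last 2):
  after event 1 (t=7: SET q = 10): {q=10}
  after event 2 (t=11: INC p by 13): {p=13, q=10}
  after event 3 (t=13: DEC q by 14): {p=13, q=-4}
  after event 4 (t=17: INC q by 13): {p=13, q=9}
  after event 5 (t=22: DEC r by 1): {p=13, q=9, r=-1}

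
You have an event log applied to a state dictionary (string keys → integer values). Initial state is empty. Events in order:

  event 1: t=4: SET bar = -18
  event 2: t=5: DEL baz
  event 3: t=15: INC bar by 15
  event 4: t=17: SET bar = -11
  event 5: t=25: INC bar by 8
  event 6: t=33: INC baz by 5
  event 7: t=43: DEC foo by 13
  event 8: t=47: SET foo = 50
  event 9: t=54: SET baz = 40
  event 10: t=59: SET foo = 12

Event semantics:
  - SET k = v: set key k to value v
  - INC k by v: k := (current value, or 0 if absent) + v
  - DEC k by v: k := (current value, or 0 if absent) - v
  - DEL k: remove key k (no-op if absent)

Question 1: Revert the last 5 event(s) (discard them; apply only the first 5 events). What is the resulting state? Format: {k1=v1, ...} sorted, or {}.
Answer: {bar=-3}

Derivation:
Keep first 5 events (discard last 5):
  after event 1 (t=4: SET bar = -18): {bar=-18}
  after event 2 (t=5: DEL baz): {bar=-18}
  after event 3 (t=15: INC bar by 15): {bar=-3}
  after event 4 (t=17: SET bar = -11): {bar=-11}
  after event 5 (t=25: INC bar by 8): {bar=-3}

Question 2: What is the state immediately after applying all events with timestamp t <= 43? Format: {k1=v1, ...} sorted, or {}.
Apply events with t <= 43 (7 events):
  after event 1 (t=4: SET bar = -18): {bar=-18}
  after event 2 (t=5: DEL baz): {bar=-18}
  after event 3 (t=15: INC bar by 15): {bar=-3}
  after event 4 (t=17: SET bar = -11): {bar=-11}
  after event 5 (t=25: INC bar by 8): {bar=-3}
  after event 6 (t=33: INC baz by 5): {bar=-3, baz=5}
  after event 7 (t=43: DEC foo by 13): {bar=-3, baz=5, foo=-13}

Answer: {bar=-3, baz=5, foo=-13}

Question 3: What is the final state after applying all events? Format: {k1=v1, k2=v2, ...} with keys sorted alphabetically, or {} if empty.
  after event 1 (t=4: SET bar = -18): {bar=-18}
  after event 2 (t=5: DEL baz): {bar=-18}
  after event 3 (t=15: INC bar by 15): {bar=-3}
  after event 4 (t=17: SET bar = -11): {bar=-11}
  after event 5 (t=25: INC bar by 8): {bar=-3}
  after event 6 (t=33: INC baz by 5): {bar=-3, baz=5}
  after event 7 (t=43: DEC foo by 13): {bar=-3, baz=5, foo=-13}
  after event 8 (t=47: SET foo = 50): {bar=-3, baz=5, foo=50}
  after event 9 (t=54: SET baz = 40): {bar=-3, baz=40, foo=50}
  after event 10 (t=59: SET foo = 12): {bar=-3, baz=40, foo=12}

Answer: {bar=-3, baz=40, foo=12}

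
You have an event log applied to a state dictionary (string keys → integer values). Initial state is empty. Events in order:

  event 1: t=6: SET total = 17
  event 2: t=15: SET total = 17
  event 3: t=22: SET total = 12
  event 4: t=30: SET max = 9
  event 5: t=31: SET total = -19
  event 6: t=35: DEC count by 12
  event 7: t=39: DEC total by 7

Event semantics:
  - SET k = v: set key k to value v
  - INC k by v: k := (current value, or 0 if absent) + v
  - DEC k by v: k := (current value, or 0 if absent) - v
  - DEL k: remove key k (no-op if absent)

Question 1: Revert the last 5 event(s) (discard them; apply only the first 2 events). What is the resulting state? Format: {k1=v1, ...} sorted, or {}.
Keep first 2 events (discard last 5):
  after event 1 (t=6: SET total = 17): {total=17}
  after event 2 (t=15: SET total = 17): {total=17}

Answer: {total=17}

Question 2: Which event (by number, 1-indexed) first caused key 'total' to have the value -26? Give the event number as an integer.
Answer: 7

Derivation:
Looking for first event where total becomes -26:
  event 1: total = 17
  event 2: total = 17
  event 3: total = 12
  event 4: total = 12
  event 5: total = -19
  event 6: total = -19
  event 7: total -19 -> -26  <-- first match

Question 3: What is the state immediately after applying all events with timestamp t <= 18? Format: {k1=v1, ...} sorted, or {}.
Answer: {total=17}

Derivation:
Apply events with t <= 18 (2 events):
  after event 1 (t=6: SET total = 17): {total=17}
  after event 2 (t=15: SET total = 17): {total=17}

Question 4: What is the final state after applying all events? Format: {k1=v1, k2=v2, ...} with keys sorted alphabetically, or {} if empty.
Answer: {count=-12, max=9, total=-26}

Derivation:
  after event 1 (t=6: SET total = 17): {total=17}
  after event 2 (t=15: SET total = 17): {total=17}
  after event 3 (t=22: SET total = 12): {total=12}
  after event 4 (t=30: SET max = 9): {max=9, total=12}
  after event 5 (t=31: SET total = -19): {max=9, total=-19}
  after event 6 (t=35: DEC count by 12): {count=-12, max=9, total=-19}
  after event 7 (t=39: DEC total by 7): {count=-12, max=9, total=-26}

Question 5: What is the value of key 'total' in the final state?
Track key 'total' through all 7 events:
  event 1 (t=6: SET total = 17): total (absent) -> 17
  event 2 (t=15: SET total = 17): total 17 -> 17
  event 3 (t=22: SET total = 12): total 17 -> 12
  event 4 (t=30: SET max = 9): total unchanged
  event 5 (t=31: SET total = -19): total 12 -> -19
  event 6 (t=35: DEC count by 12): total unchanged
  event 7 (t=39: DEC total by 7): total -19 -> -26
Final: total = -26

Answer: -26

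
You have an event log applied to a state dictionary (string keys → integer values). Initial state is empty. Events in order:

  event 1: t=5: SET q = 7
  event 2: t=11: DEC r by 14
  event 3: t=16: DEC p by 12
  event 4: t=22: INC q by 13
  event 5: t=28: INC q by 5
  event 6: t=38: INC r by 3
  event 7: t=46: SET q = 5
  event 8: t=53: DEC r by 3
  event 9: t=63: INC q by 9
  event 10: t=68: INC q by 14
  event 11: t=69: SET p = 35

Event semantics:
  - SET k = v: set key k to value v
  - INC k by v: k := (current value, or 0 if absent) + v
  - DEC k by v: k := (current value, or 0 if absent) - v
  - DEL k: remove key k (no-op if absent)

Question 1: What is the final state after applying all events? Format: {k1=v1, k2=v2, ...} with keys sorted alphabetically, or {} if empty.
  after event 1 (t=5: SET q = 7): {q=7}
  after event 2 (t=11: DEC r by 14): {q=7, r=-14}
  after event 3 (t=16: DEC p by 12): {p=-12, q=7, r=-14}
  after event 4 (t=22: INC q by 13): {p=-12, q=20, r=-14}
  after event 5 (t=28: INC q by 5): {p=-12, q=25, r=-14}
  after event 6 (t=38: INC r by 3): {p=-12, q=25, r=-11}
  after event 7 (t=46: SET q = 5): {p=-12, q=5, r=-11}
  after event 8 (t=53: DEC r by 3): {p=-12, q=5, r=-14}
  after event 9 (t=63: INC q by 9): {p=-12, q=14, r=-14}
  after event 10 (t=68: INC q by 14): {p=-12, q=28, r=-14}
  after event 11 (t=69: SET p = 35): {p=35, q=28, r=-14}

Answer: {p=35, q=28, r=-14}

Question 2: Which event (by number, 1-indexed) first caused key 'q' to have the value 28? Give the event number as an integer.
Answer: 10

Derivation:
Looking for first event where q becomes 28:
  event 1: q = 7
  event 2: q = 7
  event 3: q = 7
  event 4: q = 20
  event 5: q = 25
  event 6: q = 25
  event 7: q = 5
  event 8: q = 5
  event 9: q = 14
  event 10: q 14 -> 28  <-- first match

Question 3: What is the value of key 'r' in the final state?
Answer: -14

Derivation:
Track key 'r' through all 11 events:
  event 1 (t=5: SET q = 7): r unchanged
  event 2 (t=11: DEC r by 14): r (absent) -> -14
  event 3 (t=16: DEC p by 12): r unchanged
  event 4 (t=22: INC q by 13): r unchanged
  event 5 (t=28: INC q by 5): r unchanged
  event 6 (t=38: INC r by 3): r -14 -> -11
  event 7 (t=46: SET q = 5): r unchanged
  event 8 (t=53: DEC r by 3): r -11 -> -14
  event 9 (t=63: INC q by 9): r unchanged
  event 10 (t=68: INC q by 14): r unchanged
  event 11 (t=69: SET p = 35): r unchanged
Final: r = -14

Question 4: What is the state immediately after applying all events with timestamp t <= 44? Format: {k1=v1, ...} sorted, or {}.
Apply events with t <= 44 (6 events):
  after event 1 (t=5: SET q = 7): {q=7}
  after event 2 (t=11: DEC r by 14): {q=7, r=-14}
  after event 3 (t=16: DEC p by 12): {p=-12, q=7, r=-14}
  after event 4 (t=22: INC q by 13): {p=-12, q=20, r=-14}
  after event 5 (t=28: INC q by 5): {p=-12, q=25, r=-14}
  after event 6 (t=38: INC r by 3): {p=-12, q=25, r=-11}

Answer: {p=-12, q=25, r=-11}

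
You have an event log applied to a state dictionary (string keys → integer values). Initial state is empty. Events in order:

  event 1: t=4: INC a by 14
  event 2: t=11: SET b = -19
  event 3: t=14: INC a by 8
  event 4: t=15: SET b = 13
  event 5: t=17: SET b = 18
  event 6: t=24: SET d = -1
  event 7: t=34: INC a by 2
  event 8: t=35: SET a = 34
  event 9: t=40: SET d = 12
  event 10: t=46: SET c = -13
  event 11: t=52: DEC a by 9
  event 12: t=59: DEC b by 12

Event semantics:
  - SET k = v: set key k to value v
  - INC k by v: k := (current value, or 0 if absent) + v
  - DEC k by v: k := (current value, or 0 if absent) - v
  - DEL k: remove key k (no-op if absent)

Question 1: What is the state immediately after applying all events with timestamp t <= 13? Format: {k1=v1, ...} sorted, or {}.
Answer: {a=14, b=-19}

Derivation:
Apply events with t <= 13 (2 events):
  after event 1 (t=4: INC a by 14): {a=14}
  after event 2 (t=11: SET b = -19): {a=14, b=-19}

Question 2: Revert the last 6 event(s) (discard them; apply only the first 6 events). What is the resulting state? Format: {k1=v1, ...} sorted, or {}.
Answer: {a=22, b=18, d=-1}

Derivation:
Keep first 6 events (discard last 6):
  after event 1 (t=4: INC a by 14): {a=14}
  after event 2 (t=11: SET b = -19): {a=14, b=-19}
  after event 3 (t=14: INC a by 8): {a=22, b=-19}
  after event 4 (t=15: SET b = 13): {a=22, b=13}
  after event 5 (t=17: SET b = 18): {a=22, b=18}
  after event 6 (t=24: SET d = -1): {a=22, b=18, d=-1}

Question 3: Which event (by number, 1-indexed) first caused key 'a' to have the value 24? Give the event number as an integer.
Answer: 7

Derivation:
Looking for first event where a becomes 24:
  event 1: a = 14
  event 2: a = 14
  event 3: a = 22
  event 4: a = 22
  event 5: a = 22
  event 6: a = 22
  event 7: a 22 -> 24  <-- first match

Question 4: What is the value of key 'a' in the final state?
Answer: 25

Derivation:
Track key 'a' through all 12 events:
  event 1 (t=4: INC a by 14): a (absent) -> 14
  event 2 (t=11: SET b = -19): a unchanged
  event 3 (t=14: INC a by 8): a 14 -> 22
  event 4 (t=15: SET b = 13): a unchanged
  event 5 (t=17: SET b = 18): a unchanged
  event 6 (t=24: SET d = -1): a unchanged
  event 7 (t=34: INC a by 2): a 22 -> 24
  event 8 (t=35: SET a = 34): a 24 -> 34
  event 9 (t=40: SET d = 12): a unchanged
  event 10 (t=46: SET c = -13): a unchanged
  event 11 (t=52: DEC a by 9): a 34 -> 25
  event 12 (t=59: DEC b by 12): a unchanged
Final: a = 25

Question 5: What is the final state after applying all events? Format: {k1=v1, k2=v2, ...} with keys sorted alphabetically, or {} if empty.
Answer: {a=25, b=6, c=-13, d=12}

Derivation:
  after event 1 (t=4: INC a by 14): {a=14}
  after event 2 (t=11: SET b = -19): {a=14, b=-19}
  after event 3 (t=14: INC a by 8): {a=22, b=-19}
  after event 4 (t=15: SET b = 13): {a=22, b=13}
  after event 5 (t=17: SET b = 18): {a=22, b=18}
  after event 6 (t=24: SET d = -1): {a=22, b=18, d=-1}
  after event 7 (t=34: INC a by 2): {a=24, b=18, d=-1}
  after event 8 (t=35: SET a = 34): {a=34, b=18, d=-1}
  after event 9 (t=40: SET d = 12): {a=34, b=18, d=12}
  after event 10 (t=46: SET c = -13): {a=34, b=18, c=-13, d=12}
  after event 11 (t=52: DEC a by 9): {a=25, b=18, c=-13, d=12}
  after event 12 (t=59: DEC b by 12): {a=25, b=6, c=-13, d=12}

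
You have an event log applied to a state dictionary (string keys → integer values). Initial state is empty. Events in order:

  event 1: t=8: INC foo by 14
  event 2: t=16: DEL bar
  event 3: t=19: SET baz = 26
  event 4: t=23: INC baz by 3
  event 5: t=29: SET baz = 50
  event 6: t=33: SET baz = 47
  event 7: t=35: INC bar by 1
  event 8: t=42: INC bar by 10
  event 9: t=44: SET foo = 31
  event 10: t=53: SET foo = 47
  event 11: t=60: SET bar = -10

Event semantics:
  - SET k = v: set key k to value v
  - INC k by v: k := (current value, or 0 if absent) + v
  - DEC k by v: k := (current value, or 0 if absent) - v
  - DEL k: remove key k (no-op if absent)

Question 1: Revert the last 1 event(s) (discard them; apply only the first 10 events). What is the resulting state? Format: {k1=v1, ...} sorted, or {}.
Answer: {bar=11, baz=47, foo=47}

Derivation:
Keep first 10 events (discard last 1):
  after event 1 (t=8: INC foo by 14): {foo=14}
  after event 2 (t=16: DEL bar): {foo=14}
  after event 3 (t=19: SET baz = 26): {baz=26, foo=14}
  after event 4 (t=23: INC baz by 3): {baz=29, foo=14}
  after event 5 (t=29: SET baz = 50): {baz=50, foo=14}
  after event 6 (t=33: SET baz = 47): {baz=47, foo=14}
  after event 7 (t=35: INC bar by 1): {bar=1, baz=47, foo=14}
  after event 8 (t=42: INC bar by 10): {bar=11, baz=47, foo=14}
  after event 9 (t=44: SET foo = 31): {bar=11, baz=47, foo=31}
  after event 10 (t=53: SET foo = 47): {bar=11, baz=47, foo=47}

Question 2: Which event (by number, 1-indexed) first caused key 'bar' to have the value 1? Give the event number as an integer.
Looking for first event where bar becomes 1:
  event 7: bar (absent) -> 1  <-- first match

Answer: 7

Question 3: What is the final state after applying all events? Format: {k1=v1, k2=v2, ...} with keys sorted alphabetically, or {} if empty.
Answer: {bar=-10, baz=47, foo=47}

Derivation:
  after event 1 (t=8: INC foo by 14): {foo=14}
  after event 2 (t=16: DEL bar): {foo=14}
  after event 3 (t=19: SET baz = 26): {baz=26, foo=14}
  after event 4 (t=23: INC baz by 3): {baz=29, foo=14}
  after event 5 (t=29: SET baz = 50): {baz=50, foo=14}
  after event 6 (t=33: SET baz = 47): {baz=47, foo=14}
  after event 7 (t=35: INC bar by 1): {bar=1, baz=47, foo=14}
  after event 8 (t=42: INC bar by 10): {bar=11, baz=47, foo=14}
  after event 9 (t=44: SET foo = 31): {bar=11, baz=47, foo=31}
  after event 10 (t=53: SET foo = 47): {bar=11, baz=47, foo=47}
  after event 11 (t=60: SET bar = -10): {bar=-10, baz=47, foo=47}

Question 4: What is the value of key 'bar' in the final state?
Track key 'bar' through all 11 events:
  event 1 (t=8: INC foo by 14): bar unchanged
  event 2 (t=16: DEL bar): bar (absent) -> (absent)
  event 3 (t=19: SET baz = 26): bar unchanged
  event 4 (t=23: INC baz by 3): bar unchanged
  event 5 (t=29: SET baz = 50): bar unchanged
  event 6 (t=33: SET baz = 47): bar unchanged
  event 7 (t=35: INC bar by 1): bar (absent) -> 1
  event 8 (t=42: INC bar by 10): bar 1 -> 11
  event 9 (t=44: SET foo = 31): bar unchanged
  event 10 (t=53: SET foo = 47): bar unchanged
  event 11 (t=60: SET bar = -10): bar 11 -> -10
Final: bar = -10

Answer: -10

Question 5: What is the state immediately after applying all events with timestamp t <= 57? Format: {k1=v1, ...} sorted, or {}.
Apply events with t <= 57 (10 events):
  after event 1 (t=8: INC foo by 14): {foo=14}
  after event 2 (t=16: DEL bar): {foo=14}
  after event 3 (t=19: SET baz = 26): {baz=26, foo=14}
  after event 4 (t=23: INC baz by 3): {baz=29, foo=14}
  after event 5 (t=29: SET baz = 50): {baz=50, foo=14}
  after event 6 (t=33: SET baz = 47): {baz=47, foo=14}
  after event 7 (t=35: INC bar by 1): {bar=1, baz=47, foo=14}
  after event 8 (t=42: INC bar by 10): {bar=11, baz=47, foo=14}
  after event 9 (t=44: SET foo = 31): {bar=11, baz=47, foo=31}
  after event 10 (t=53: SET foo = 47): {bar=11, baz=47, foo=47}

Answer: {bar=11, baz=47, foo=47}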